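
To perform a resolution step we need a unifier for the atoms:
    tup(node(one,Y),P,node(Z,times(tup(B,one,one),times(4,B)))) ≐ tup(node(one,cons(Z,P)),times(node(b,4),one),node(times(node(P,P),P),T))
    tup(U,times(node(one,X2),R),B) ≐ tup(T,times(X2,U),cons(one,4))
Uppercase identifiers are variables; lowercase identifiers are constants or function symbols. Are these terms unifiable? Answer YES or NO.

NO

Decompose tup/3: node(one,Y) ≐ node(one,cons(Z,P)),  P ≐ times(node(b,4),one),  node(Z,times(tup(B,one,one),times(4,B))) ≐ node(times(node(P,P),P),T).
Decompose node/2: one ≐ one,  Y ≐ cons(Z,P).
Delete trivial equation one ≐ one.
Bind Y := cons(Z,P); no other remaining equation mentions Y.
Bind P := times(node(b,4),one); substituting into the one remaining equation that mentions P gives: node(Z,times(tup(B,one,one),times(4,B))) ≐ node(times(node(times(node(b,4),one),times(node(b,4),one)),times(node(b,4),one)),T). Substituting into the earlier binding gives Y := cons(Z,times(node(b,4),one)).
Decompose node/2: Z ≐ times(node(times(node(b,4),one),times(node(b,4),one)),times(node(b,4),one)),  times(tup(B,one,one),times(4,B)) ≐ T.
Bind Z := times(node(times(node(b,4),one),times(node(b,4),one)),times(node(b,4),one)); no other remaining equation mentions Z. Substituting into the earlier binding gives Y := cons(times(node(times(node(b,4),one),times(node(b,4),one)),times(node(b,4),one)),times(node(b,4),one)).
Bind T := times(tup(B,one,one),times(4,B)); substituting into the remaining equation gives: tup(U,times(node(one,X2),R),B) ≐ tup(times(tup(B,one,one),times(4,B)),times(X2,U),cons(one,4)).
Decompose tup/3: U ≐ times(tup(B,one,one),times(4,B)),  times(node(one,X2),R) ≐ times(X2,U),  B ≐ cons(one,4).
Bind U := times(tup(B,one,one),times(4,B)); substituting into the one remaining equation that mentions U gives: times(node(one,X2),R) ≐ times(X2,times(tup(B,one,one),times(4,B))).
Decompose times/2: node(one,X2) ≐ X2,  R ≐ times(tup(B,one,one),times(4,B)).
Occurs check fails: X2 occurs in node(one,X2); the equation X2 ≐ node(one,X2) has no finite solution.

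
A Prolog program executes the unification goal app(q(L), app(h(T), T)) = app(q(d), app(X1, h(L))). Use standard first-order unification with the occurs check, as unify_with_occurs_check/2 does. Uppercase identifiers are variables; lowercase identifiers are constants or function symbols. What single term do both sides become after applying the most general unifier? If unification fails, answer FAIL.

Decompose app/2: q(L) = q(d),  app(h(T), T) = app(X1, h(L)).
Decompose q/1: L = d.
Bind L := d; substituting into the remaining equation gives: app(h(T), T) = app(X1, h(d)).
Decompose app/2: h(T) = X1,  T = h(d).
Bind X1 := h(T); no other remaining equation mentions X1.
Bind T := h(d). Substituting into the earlier binding gives X1 := h(h(d)).
Applying the MGU to either side gives app(q(d), app(h(h(d)), h(d))).

app(q(d), app(h(h(d)), h(d)))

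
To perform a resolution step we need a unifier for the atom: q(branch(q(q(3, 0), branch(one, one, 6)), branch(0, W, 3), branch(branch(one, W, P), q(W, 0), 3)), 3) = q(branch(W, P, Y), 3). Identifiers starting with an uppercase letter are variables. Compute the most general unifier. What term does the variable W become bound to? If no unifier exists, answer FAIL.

q(q(3, 0), branch(one, one, 6))

Decompose q/2: branch(q(q(3, 0), branch(one, one, 6)), branch(0, W, 3), branch(branch(one, W, P), q(W, 0), 3)) = branch(W, P, Y),  3 = 3.
Decompose branch/3: q(q(3, 0), branch(one, one, 6)) = W,  branch(0, W, 3) = P,  branch(branch(one, W, P), q(W, 0), 3) = Y.
Bind W := q(q(3, 0), branch(one, one, 6)); substituting into the 2 remaining equations that mention W gives: branch(0, q(q(3, 0), branch(one, one, 6)), 3) = P,  branch(branch(one, q(q(3, 0), branch(one, one, 6)), P), q(q(q(3, 0), branch(one, one, 6)), 0), 3) = Y.
Bind P := branch(0, q(q(3, 0), branch(one, one, 6)), 3); substituting into the one remaining equation that mentions P gives: branch(branch(one, q(q(3, 0), branch(one, one, 6)), branch(0, q(q(3, 0), branch(one, one, 6)), 3)), q(q(q(3, 0), branch(one, one, 6)), 0), 3) = Y.
Bind Y := branch(branch(one, q(q(3, 0), branch(one, one, 6)), branch(0, q(q(3, 0), branch(one, one, 6)), 3)), q(q(q(3, 0), branch(one, one, 6)), 0), 3); no other remaining equation mentions Y.
Delete trivial equation 3 = 3.
MGU = { W ↦ q(q(3, 0), branch(one, one, 6)), P ↦ branch(0, q(q(3, 0), branch(one, one, 6)), 3), Y ↦ branch(branch(one, q(q(3, 0), branch(one, one, 6)), branch(0, q(q(3, 0), branch(one, one, 6)), 3)), q(q(q(3, 0), branch(one, one, 6)), 0), 3) }, so W ↦ q(q(3, 0), branch(one, one, 6)).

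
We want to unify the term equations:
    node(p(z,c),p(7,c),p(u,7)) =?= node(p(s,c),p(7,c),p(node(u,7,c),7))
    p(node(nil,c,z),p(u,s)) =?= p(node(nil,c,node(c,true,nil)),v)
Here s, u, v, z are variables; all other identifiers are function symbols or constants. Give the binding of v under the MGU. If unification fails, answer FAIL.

Decompose node/3: p(z,c) =?= p(s,c),  p(7,c) =?= p(7,c),  p(u,7) =?= p(node(u,7,c),7).
Decompose p/2: z =?= s,  c =?= c.
Bind z := s; substituting into the one remaining equation that mentions z gives: p(node(nil,c,s),p(u,s)) =?= p(node(nil,c,node(c,true,nil)),v).
Delete trivial equation c =?= c.
Delete trivial equation p(7,c) =?= p(7,c).
Decompose p/2: u =?= node(u,7,c),  7 =?= 7.
Occurs check fails: u occurs in node(u,7,c); the equation u =?= node(u,7,c) has no finite solution.

FAIL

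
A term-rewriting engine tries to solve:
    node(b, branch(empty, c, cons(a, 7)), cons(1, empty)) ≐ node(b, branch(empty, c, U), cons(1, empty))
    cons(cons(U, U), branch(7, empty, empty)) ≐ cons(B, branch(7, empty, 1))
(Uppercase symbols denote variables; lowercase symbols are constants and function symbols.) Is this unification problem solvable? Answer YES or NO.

NO

Decompose node/3: b ≐ b,  branch(empty, c, cons(a, 7)) ≐ branch(empty, c, U),  cons(1, empty) ≐ cons(1, empty).
Delete trivial equation b ≐ b.
Decompose branch/3: empty ≐ empty,  c ≐ c,  cons(a, 7) ≐ U.
Delete trivial equation empty ≐ empty.
Delete trivial equation c ≐ c.
Bind U := cons(a, 7); substituting into the one remaining equation that mentions U gives: cons(cons(cons(a, 7), cons(a, 7)), branch(7, empty, empty)) ≐ cons(B, branch(7, empty, 1)).
Delete trivial equation cons(1, empty) ≐ cons(1, empty).
Decompose cons/2: cons(cons(a, 7), cons(a, 7)) ≐ B,  branch(7, empty, empty) ≐ branch(7, empty, 1).
Bind B := cons(cons(a, 7), cons(a, 7)); no other remaining equation mentions B.
Decompose branch/3: 7 ≐ 7,  empty ≐ empty,  empty ≐ 1.
Delete trivial equation 7 ≐ 7.
Delete trivial equation empty ≐ empty.
Clash: constants empty and 1 differ; no unifier exists.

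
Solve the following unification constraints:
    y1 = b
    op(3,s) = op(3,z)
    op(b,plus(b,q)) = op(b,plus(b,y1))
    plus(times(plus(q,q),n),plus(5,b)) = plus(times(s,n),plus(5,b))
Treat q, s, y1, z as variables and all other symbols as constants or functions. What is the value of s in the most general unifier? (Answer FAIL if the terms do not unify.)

plus(b,b)

Bind y1 := b; substituting into the one remaining equation that mentions y1 gives: op(b,plus(b,q)) = op(b,plus(b,b)).
Decompose op/2: 3 = 3,  s = z.
Delete trivial equation 3 = 3.
Bind s := z; substituting into the one remaining equation that mentions s gives: plus(times(plus(q,q),n),plus(5,b)) = plus(times(z,n),plus(5,b)).
Decompose op/2: b = b,  plus(b,q) = plus(b,b).
Delete trivial equation b = b.
Decompose plus/2: b = b,  q = b.
Delete trivial equation b = b.
Bind q := b; substituting into the remaining equation gives: plus(times(plus(b,b),n),plus(5,b)) = plus(times(z,n),plus(5,b)).
Decompose plus/2: times(plus(b,b),n) = times(z,n),  plus(5,b) = plus(5,b).
Decompose times/2: plus(b,b) = z,  n = n.
Bind z := plus(b,b); no other remaining equation mentions z. Substituting into the earlier binding gives s := plus(b,b).
Delete trivial equation n = n.
Delete trivial equation plus(5,b) = plus(5,b).
MGU = { y1 -> b, s -> plus(b,b), q -> b, z -> plus(b,b) }, so s -> plus(b,b).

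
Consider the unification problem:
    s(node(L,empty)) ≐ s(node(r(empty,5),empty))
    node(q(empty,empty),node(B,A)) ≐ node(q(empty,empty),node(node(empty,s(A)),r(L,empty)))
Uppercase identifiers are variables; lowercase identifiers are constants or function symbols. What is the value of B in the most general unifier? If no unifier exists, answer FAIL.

node(empty,s(r(r(empty,5),empty)))

Decompose s/1: node(L,empty) ≐ node(r(empty,5),empty).
Decompose node/2: L ≐ r(empty,5),  empty ≐ empty.
Bind L := r(empty,5); substituting into the one remaining equation that mentions L gives: node(q(empty,empty),node(B,A)) ≐ node(q(empty,empty),node(node(empty,s(A)),r(r(empty,5),empty))).
Delete trivial equation empty ≐ empty.
Decompose node/2: q(empty,empty) ≐ q(empty,empty),  node(B,A) ≐ node(node(empty,s(A)),r(r(empty,5),empty)).
Delete trivial equation q(empty,empty) ≐ q(empty,empty).
Decompose node/2: B ≐ node(empty,s(A)),  A ≐ r(r(empty,5),empty).
Bind B := node(empty,s(A)); no other remaining equation mentions B.
Bind A := r(r(empty,5),empty). Substituting into the earlier binding gives B := node(empty,s(r(r(empty,5),empty))).
MGU = { L ↦ r(empty,5), B ↦ node(empty,s(r(r(empty,5),empty))), A ↦ r(r(empty,5),empty) }, so B ↦ node(empty,s(r(r(empty,5),empty))).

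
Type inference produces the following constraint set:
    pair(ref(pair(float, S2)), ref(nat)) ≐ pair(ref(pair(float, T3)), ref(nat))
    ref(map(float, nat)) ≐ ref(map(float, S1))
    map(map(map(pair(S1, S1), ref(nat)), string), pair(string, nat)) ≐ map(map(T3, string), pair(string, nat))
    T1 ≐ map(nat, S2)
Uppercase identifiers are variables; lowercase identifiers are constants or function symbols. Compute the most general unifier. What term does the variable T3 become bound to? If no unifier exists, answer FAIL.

Decompose pair/2: ref(pair(float, S2)) ≐ ref(pair(float, T3)),  ref(nat) ≐ ref(nat).
Decompose ref/1: pair(float, S2) ≐ pair(float, T3).
Decompose pair/2: float ≐ float,  S2 ≐ T3.
Delete trivial equation float ≐ float.
Bind S2 := T3; substituting into the one remaining equation that mentions S2 gives: T1 ≐ map(nat, T3).
Delete trivial equation ref(nat) ≐ ref(nat).
Decompose ref/1: map(float, nat) ≐ map(float, S1).
Decompose map/2: float ≐ float,  nat ≐ S1.
Delete trivial equation float ≐ float.
Bind S1 := nat; substituting into the one remaining equation that mentions S1 gives: map(map(map(pair(nat, nat), ref(nat)), string), pair(string, nat)) ≐ map(map(T3, string), pair(string, nat)).
Decompose map/2: map(map(pair(nat, nat), ref(nat)), string) ≐ map(T3, string),  pair(string, nat) ≐ pair(string, nat).
Decompose map/2: map(pair(nat, nat), ref(nat)) ≐ T3,  string ≐ string.
Bind T3 := map(pair(nat, nat), ref(nat)); substituting into the one remaining equation that mentions T3 gives: T1 ≐ map(nat, map(pair(nat, nat), ref(nat))). Substituting into the earlier binding gives S2 := map(pair(nat, nat), ref(nat)).
Delete trivial equation string ≐ string.
Delete trivial equation pair(string, nat) ≐ pair(string, nat).
Bind T1 := map(nat, map(pair(nat, nat), ref(nat))).
MGU = { S2 := map(pair(nat, nat), ref(nat)), S1 := nat, T3 := map(pair(nat, nat), ref(nat)), T1 := map(nat, map(pair(nat, nat), ref(nat))) }, so T3 := map(pair(nat, nat), ref(nat)).

map(pair(nat, nat), ref(nat))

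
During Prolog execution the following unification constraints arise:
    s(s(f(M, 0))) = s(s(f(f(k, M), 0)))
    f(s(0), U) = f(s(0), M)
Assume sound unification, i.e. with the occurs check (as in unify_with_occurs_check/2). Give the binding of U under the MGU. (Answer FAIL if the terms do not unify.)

FAIL

Decompose s/1: s(f(M, 0)) = s(f(f(k, M), 0)).
Decompose s/1: f(M, 0) = f(f(k, M), 0).
Decompose f/2: M = f(k, M),  0 = 0.
Occurs check fails: M occurs in f(k, M); the equation M = f(k, M) has no finite solution.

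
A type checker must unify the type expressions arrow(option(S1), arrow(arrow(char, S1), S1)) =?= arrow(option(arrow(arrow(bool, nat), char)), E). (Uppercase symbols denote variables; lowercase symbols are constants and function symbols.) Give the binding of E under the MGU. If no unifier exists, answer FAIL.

Decompose arrow/2: option(S1) =?= option(arrow(arrow(bool, nat), char)),  arrow(arrow(char, S1), S1) =?= E.
Decompose option/1: S1 =?= arrow(arrow(bool, nat), char).
Bind S1 := arrow(arrow(bool, nat), char); substituting into the remaining equation gives: arrow(arrow(char, arrow(arrow(bool, nat), char)), arrow(arrow(bool, nat), char)) =?= E.
Bind E := arrow(arrow(char, arrow(arrow(bool, nat), char)), arrow(arrow(bool, nat), char)).
MGU = { S1 -> arrow(arrow(bool, nat), char), E -> arrow(arrow(char, arrow(arrow(bool, nat), char)), arrow(arrow(bool, nat), char)) }, so E -> arrow(arrow(char, arrow(arrow(bool, nat), char)), arrow(arrow(bool, nat), char)).

arrow(arrow(char, arrow(arrow(bool, nat), char)), arrow(arrow(bool, nat), char))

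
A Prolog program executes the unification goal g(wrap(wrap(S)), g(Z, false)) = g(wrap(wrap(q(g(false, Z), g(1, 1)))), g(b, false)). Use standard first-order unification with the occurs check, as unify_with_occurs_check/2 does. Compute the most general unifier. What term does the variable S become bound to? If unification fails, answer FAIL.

q(g(false, b), g(1, 1))

Decompose g/2: wrap(wrap(S)) = wrap(wrap(q(g(false, Z), g(1, 1)))),  g(Z, false) = g(b, false).
Decompose wrap/1: wrap(S) = wrap(q(g(false, Z), g(1, 1))).
Decompose wrap/1: S = q(g(false, Z), g(1, 1)).
Bind S := q(g(false, Z), g(1, 1)); no other remaining equation mentions S.
Decompose g/2: Z = b,  false = false.
Bind Z := b; no other remaining equation mentions Z. Substituting into the earlier binding gives S := q(g(false, b), g(1, 1)).
Delete trivial equation false = false.
MGU = { S = q(g(false, b), g(1, 1)), Z = b }, so S = q(g(false, b), g(1, 1)).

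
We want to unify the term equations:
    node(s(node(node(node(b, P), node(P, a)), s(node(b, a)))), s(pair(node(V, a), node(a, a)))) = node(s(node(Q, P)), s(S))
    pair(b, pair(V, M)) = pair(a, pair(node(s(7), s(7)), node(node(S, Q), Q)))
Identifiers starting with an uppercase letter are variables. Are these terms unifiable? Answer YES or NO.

Decompose node/2: s(node(node(node(b, P), node(P, a)), s(node(b, a)))) = s(node(Q, P)),  s(pair(node(V, a), node(a, a))) = s(S).
Decompose s/1: node(node(node(b, P), node(P, a)), s(node(b, a))) = node(Q, P).
Decompose node/2: node(node(b, P), node(P, a)) = Q,  s(node(b, a)) = P.
Bind Q := node(node(b, P), node(P, a)); substituting into the one remaining equation that mentions Q gives: pair(b, pair(V, M)) = pair(a, pair(node(s(7), s(7)), node(node(S, node(node(b, P), node(P, a))), node(node(b, P), node(P, a))))).
Bind P := s(node(b, a)); substituting into the one remaining equation that mentions P gives: pair(b, pair(V, M)) = pair(a, pair(node(s(7), s(7)), node(node(S, node(node(b, s(node(b, a))), node(s(node(b, a)), a))), node(node(b, s(node(b, a))), node(s(node(b, a)), a))))). Substituting into the earlier binding gives Q := node(node(b, s(node(b, a))), node(s(node(b, a)), a)).
Decompose s/1: pair(node(V, a), node(a, a)) = S.
Bind S := pair(node(V, a), node(a, a)); substituting into the remaining equation gives: pair(b, pair(V, M)) = pair(a, pair(node(s(7), s(7)), node(node(pair(node(V, a), node(a, a)), node(node(b, s(node(b, a))), node(s(node(b, a)), a))), node(node(b, s(node(b, a))), node(s(node(b, a)), a))))).
Decompose pair/2: b = a,  pair(V, M) = pair(node(s(7), s(7)), node(node(pair(node(V, a), node(a, a)), node(node(b, s(node(b, a))), node(s(node(b, a)), a))), node(node(b, s(node(b, a))), node(s(node(b, a)), a)))).
Clash: constants b and a differ; no unifier exists.

NO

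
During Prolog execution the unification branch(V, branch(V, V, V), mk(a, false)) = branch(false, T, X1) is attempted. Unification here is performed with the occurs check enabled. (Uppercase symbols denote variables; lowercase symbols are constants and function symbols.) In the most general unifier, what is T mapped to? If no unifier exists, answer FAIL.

Decompose branch/3: V = false,  branch(V, V, V) = T,  mk(a, false) = X1.
Bind V := false; substituting into the one remaining equation that mentions V gives: branch(false, false, false) = T.
Bind T := branch(false, false, false); no other remaining equation mentions T.
Bind X1 := mk(a, false).
MGU = { V -> false, T -> branch(false, false, false), X1 -> mk(a, false) }, so T -> branch(false, false, false).

branch(false, false, false)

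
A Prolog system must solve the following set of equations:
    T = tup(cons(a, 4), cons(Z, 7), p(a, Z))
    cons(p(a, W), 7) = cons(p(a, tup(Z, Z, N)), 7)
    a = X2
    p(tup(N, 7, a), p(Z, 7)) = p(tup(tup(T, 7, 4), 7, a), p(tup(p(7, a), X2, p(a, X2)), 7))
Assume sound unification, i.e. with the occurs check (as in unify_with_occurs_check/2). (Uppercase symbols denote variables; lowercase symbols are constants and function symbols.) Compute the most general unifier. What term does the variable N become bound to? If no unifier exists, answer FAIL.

Bind T := tup(cons(a, 4), cons(Z, 7), p(a, Z)); substituting into the one remaining equation that mentions T gives: p(tup(N, 7, a), p(Z, 7)) = p(tup(tup(tup(cons(a, 4), cons(Z, 7), p(a, Z)), 7, 4), 7, a), p(tup(p(7, a), X2, p(a, X2)), 7)).
Decompose cons/2: p(a, W) = p(a, tup(Z, Z, N)),  7 = 7.
Decompose p/2: a = a,  W = tup(Z, Z, N).
Delete trivial equation a = a.
Bind W := tup(Z, Z, N); no other remaining equation mentions W.
Delete trivial equation 7 = 7.
Bind X2 := a; substituting into the remaining equation gives: p(tup(N, 7, a), p(Z, 7)) = p(tup(tup(tup(cons(a, 4), cons(Z, 7), p(a, Z)), 7, 4), 7, a), p(tup(p(7, a), a, p(a, a)), 7)).
Decompose p/2: tup(N, 7, a) = tup(tup(tup(cons(a, 4), cons(Z, 7), p(a, Z)), 7, 4), 7, a),  p(Z, 7) = p(tup(p(7, a), a, p(a, a)), 7).
Decompose tup/3: N = tup(tup(cons(a, 4), cons(Z, 7), p(a, Z)), 7, 4),  7 = 7,  a = a.
Bind N := tup(tup(cons(a, 4), cons(Z, 7), p(a, Z)), 7, 4); no other remaining equation mentions N. Substituting into the earlier binding gives W := tup(Z, Z, tup(tup(cons(a, 4), cons(Z, 7), p(a, Z)), 7, 4)).
Delete trivial equation 7 = 7.
Delete trivial equation a = a.
Decompose p/2: Z = tup(p(7, a), a, p(a, a)),  7 = 7.
Bind Z := tup(p(7, a), a, p(a, a)); no other remaining equation mentions Z. Substituting into the earlier bindings gives T := tup(cons(a, 4), cons(tup(p(7, a), a, p(a, a)), 7), p(a, tup(p(7, a), a, p(a, a)))), W := tup(tup(p(7, a), a, p(a, a)), tup(p(7, a), a, p(a, a)), tup(tup(cons(a, 4), cons(tup(p(7, a), a, p(a, a)), 7), p(a, tup(p(7, a), a, p(a, a)))), 7, 4)), N := tup(tup(cons(a, 4), cons(tup(p(7, a), a, p(a, a)), 7), p(a, tup(p(7, a), a, p(a, a)))), 7, 4).
Delete trivial equation 7 = 7.
MGU = { T ↦ tup(cons(a, 4), cons(tup(p(7, a), a, p(a, a)), 7), p(a, tup(p(7, a), a, p(a, a)))), W ↦ tup(tup(p(7, a), a, p(a, a)), tup(p(7, a), a, p(a, a)), tup(tup(cons(a, 4), cons(tup(p(7, a), a, p(a, a)), 7), p(a, tup(p(7, a), a, p(a, a)))), 7, 4)), X2 ↦ a, N ↦ tup(tup(cons(a, 4), cons(tup(p(7, a), a, p(a, a)), 7), p(a, tup(p(7, a), a, p(a, a)))), 7, 4), Z ↦ tup(p(7, a), a, p(a, a)) }, so N ↦ tup(tup(cons(a, 4), cons(tup(p(7, a), a, p(a, a)), 7), p(a, tup(p(7, a), a, p(a, a)))), 7, 4).

tup(tup(cons(a, 4), cons(tup(p(7, a), a, p(a, a)), 7), p(a, tup(p(7, a), a, p(a, a)))), 7, 4)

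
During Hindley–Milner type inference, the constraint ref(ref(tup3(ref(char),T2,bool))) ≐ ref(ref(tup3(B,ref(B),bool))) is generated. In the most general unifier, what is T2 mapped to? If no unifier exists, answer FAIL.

ref(ref(char))

Decompose ref/1: ref(tup3(ref(char),T2,bool)) ≐ ref(tup3(B,ref(B),bool)).
Decompose ref/1: tup3(ref(char),T2,bool) ≐ tup3(B,ref(B),bool).
Decompose tup3/3: ref(char) ≐ B,  T2 ≐ ref(B),  bool ≐ bool.
Bind B := ref(char); substituting into the one remaining equation that mentions B gives: T2 ≐ ref(ref(char)).
Bind T2 := ref(ref(char)); no other remaining equation mentions T2.
Delete trivial equation bool ≐ bool.
MGU = { B -> ref(char), T2 -> ref(ref(char)) }, so T2 -> ref(ref(char)).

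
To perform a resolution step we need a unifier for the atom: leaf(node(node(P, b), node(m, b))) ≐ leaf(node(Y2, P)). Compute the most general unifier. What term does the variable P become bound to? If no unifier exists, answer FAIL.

Decompose leaf/1: node(node(P, b), node(m, b)) ≐ node(Y2, P).
Decompose node/2: node(P, b) ≐ Y2,  node(m, b) ≐ P.
Bind Y2 := node(P, b); no other remaining equation mentions Y2.
Bind P := node(m, b). Substituting into the earlier binding gives Y2 := node(node(m, b), b).
MGU = { Y2 ↦ node(node(m, b), b), P ↦ node(m, b) }, so P ↦ node(m, b).

node(m, b)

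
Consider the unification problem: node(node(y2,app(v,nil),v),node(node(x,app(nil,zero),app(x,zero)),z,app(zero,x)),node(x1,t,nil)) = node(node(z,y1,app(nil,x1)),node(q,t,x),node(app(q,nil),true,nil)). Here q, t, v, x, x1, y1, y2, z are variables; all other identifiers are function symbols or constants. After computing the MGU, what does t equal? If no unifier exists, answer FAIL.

Decompose node/3: node(y2,app(v,nil),v) = node(z,y1,app(nil,x1)),  node(node(x,app(nil,zero),app(x,zero)),z,app(zero,x)) = node(q,t,x),  node(x1,t,nil) = node(app(q,nil),true,nil).
Decompose node/3: y2 = z,  app(v,nil) = y1,  v = app(nil,x1).
Bind y2 := z; no other remaining equation mentions y2.
Bind y1 := app(v,nil); no other remaining equation mentions y1.
Bind v := app(nil,x1); no other remaining equation mentions v. Substituting into the earlier binding gives y1 := app(app(nil,x1),nil).
Decompose node/3: node(x,app(nil,zero),app(x,zero)) = q,  z = t,  app(zero,x) = x.
Bind q := node(x,app(nil,zero),app(x,zero)); substituting into the one remaining equation that mentions q gives: node(x1,t,nil) = node(app(node(x,app(nil,zero),app(x,zero)),nil),true,nil).
Bind z := t; no other remaining equation mentions z. Substituting into the earlier binding gives y2 := t.
Occurs check fails: x occurs in app(zero,x); the equation x = app(zero,x) has no finite solution.

FAIL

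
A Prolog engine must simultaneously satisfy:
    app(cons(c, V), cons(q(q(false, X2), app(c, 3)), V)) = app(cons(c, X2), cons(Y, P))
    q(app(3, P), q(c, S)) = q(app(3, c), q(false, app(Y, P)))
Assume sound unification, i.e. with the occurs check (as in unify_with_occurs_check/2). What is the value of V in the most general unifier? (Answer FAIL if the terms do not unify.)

Decompose app/2: cons(c, V) = cons(c, X2),  cons(q(q(false, X2), app(c, 3)), V) = cons(Y, P).
Decompose cons/2: c = c,  V = X2.
Delete trivial equation c = c.
Bind V := X2; substituting into the one remaining equation that mentions V gives: cons(q(q(false, X2), app(c, 3)), X2) = cons(Y, P).
Decompose cons/2: q(q(false, X2), app(c, 3)) = Y,  X2 = P.
Bind Y := q(q(false, X2), app(c, 3)); substituting into the one remaining equation that mentions Y gives: q(app(3, P), q(c, S)) = q(app(3, c), q(false, app(q(q(false, X2), app(c, 3)), P))).
Bind X2 := P; substituting into the remaining equation gives: q(app(3, P), q(c, S)) = q(app(3, c), q(false, app(q(q(false, P), app(c, 3)), P))). Substituting into the earlier bindings gives V := P, Y := q(q(false, P), app(c, 3)).
Decompose q/2: app(3, P) = app(3, c),  q(c, S) = q(false, app(q(q(false, P), app(c, 3)), P)).
Decompose app/2: 3 = 3,  P = c.
Delete trivial equation 3 = 3.
Bind P := c; substituting into the remaining equation gives: q(c, S) = q(false, app(q(q(false, c), app(c, 3)), c)). Substituting into the earlier bindings gives V := c, Y := q(q(false, c), app(c, 3)), X2 := c.
Decompose q/2: c = false,  S = app(q(q(false, c), app(c, 3)), c).
Clash: constants c and false differ; no unifier exists.

FAIL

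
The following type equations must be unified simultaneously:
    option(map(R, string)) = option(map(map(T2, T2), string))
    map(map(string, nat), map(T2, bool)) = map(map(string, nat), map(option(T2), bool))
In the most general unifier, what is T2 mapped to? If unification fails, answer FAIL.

Decompose option/1: map(R, string) = map(map(T2, T2), string).
Decompose map/2: R = map(T2, T2),  string = string.
Bind R := map(T2, T2); no other remaining equation mentions R.
Delete trivial equation string = string.
Decompose map/2: map(string, nat) = map(string, nat),  map(T2, bool) = map(option(T2), bool).
Delete trivial equation map(string, nat) = map(string, nat).
Decompose map/2: T2 = option(T2),  bool = bool.
Occurs check fails: T2 occurs in option(T2); the equation T2 = option(T2) has no finite solution.

FAIL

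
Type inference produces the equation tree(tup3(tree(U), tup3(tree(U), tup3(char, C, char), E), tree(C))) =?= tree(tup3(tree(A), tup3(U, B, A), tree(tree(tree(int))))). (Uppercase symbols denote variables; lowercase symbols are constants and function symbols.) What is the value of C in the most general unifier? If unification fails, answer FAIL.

FAIL

Decompose tree/1: tup3(tree(U), tup3(tree(U), tup3(char, C, char), E), tree(C)) =?= tup3(tree(A), tup3(U, B, A), tree(tree(tree(int)))).
Decompose tup3/3: tree(U) =?= tree(A),  tup3(tree(U), tup3(char, C, char), E) =?= tup3(U, B, A),  tree(C) =?= tree(tree(tree(int))).
Decompose tree/1: U =?= A.
Bind U := A; substituting into the one remaining equation that mentions U gives: tup3(tree(A), tup3(char, C, char), E) =?= tup3(A, B, A).
Decompose tup3/3: tree(A) =?= A,  tup3(char, C, char) =?= B,  E =?= A.
Occurs check fails: A occurs in tree(A); the equation A =?= tree(A) has no finite solution.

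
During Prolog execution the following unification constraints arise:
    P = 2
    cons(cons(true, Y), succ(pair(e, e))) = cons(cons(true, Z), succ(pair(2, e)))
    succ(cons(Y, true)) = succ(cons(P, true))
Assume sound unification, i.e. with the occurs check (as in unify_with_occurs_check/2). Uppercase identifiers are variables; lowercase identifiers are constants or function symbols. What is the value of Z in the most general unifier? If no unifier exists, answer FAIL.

Bind P := 2; substituting into the one remaining equation that mentions P gives: succ(cons(Y, true)) = succ(cons(2, true)).
Decompose cons/2: cons(true, Y) = cons(true, Z),  succ(pair(e, e)) = succ(pair(2, e)).
Decompose cons/2: true = true,  Y = Z.
Delete trivial equation true = true.
Bind Y := Z; substituting into the one remaining equation that mentions Y gives: succ(cons(Z, true)) = succ(cons(2, true)).
Decompose succ/1: pair(e, e) = pair(2, e).
Decompose pair/2: e = 2,  e = e.
Clash: constants e and 2 differ; no unifier exists.

FAIL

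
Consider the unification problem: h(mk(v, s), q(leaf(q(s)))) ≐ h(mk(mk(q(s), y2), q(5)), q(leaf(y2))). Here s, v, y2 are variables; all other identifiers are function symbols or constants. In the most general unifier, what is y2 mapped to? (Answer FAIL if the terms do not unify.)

q(q(5))

Decompose h/2: mk(v, s) ≐ mk(mk(q(s), y2), q(5)),  q(leaf(q(s))) ≐ q(leaf(y2)).
Decompose mk/2: v ≐ mk(q(s), y2),  s ≐ q(5).
Bind v := mk(q(s), y2); no other remaining equation mentions v.
Bind s := q(5); substituting into the remaining equation gives: q(leaf(q(q(5)))) ≐ q(leaf(y2)). Substituting into the earlier binding gives v := mk(q(q(5)), y2).
Decompose q/1: leaf(q(q(5))) ≐ leaf(y2).
Decompose leaf/1: q(q(5)) ≐ y2.
Bind y2 := q(q(5)). Substituting into the earlier binding gives v := mk(q(q(5)), q(q(5))).
MGU = { v := mk(q(q(5)), q(q(5))), s := q(5), y2 := q(q(5)) }, so y2 := q(q(5)).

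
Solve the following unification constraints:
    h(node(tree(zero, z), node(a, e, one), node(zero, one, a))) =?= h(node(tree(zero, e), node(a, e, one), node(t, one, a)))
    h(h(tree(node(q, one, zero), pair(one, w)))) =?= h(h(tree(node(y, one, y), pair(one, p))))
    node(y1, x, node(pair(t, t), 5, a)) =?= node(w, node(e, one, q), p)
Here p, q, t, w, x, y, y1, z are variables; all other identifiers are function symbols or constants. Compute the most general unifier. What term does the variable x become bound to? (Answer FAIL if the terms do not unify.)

Decompose h/1: node(tree(zero, z), node(a, e, one), node(zero, one, a)) =?= node(tree(zero, e), node(a, e, one), node(t, one, a)).
Decompose node/3: tree(zero, z) =?= tree(zero, e),  node(a, e, one) =?= node(a, e, one),  node(zero, one, a) =?= node(t, one, a).
Decompose tree/2: zero =?= zero,  z =?= e.
Delete trivial equation zero =?= zero.
Bind z := e; no other remaining equation mentions z.
Delete trivial equation node(a, e, one) =?= node(a, e, one).
Decompose node/3: zero =?= t,  one =?= one,  a =?= a.
Bind t := zero; substituting into the one remaining equation that mentions t gives: node(y1, x, node(pair(zero, zero), 5, a)) =?= node(w, node(e, one, q), p).
Delete trivial equation one =?= one.
Delete trivial equation a =?= a.
Decompose h/1: h(tree(node(q, one, zero), pair(one, w))) =?= h(tree(node(y, one, y), pair(one, p))).
Decompose h/1: tree(node(q, one, zero), pair(one, w)) =?= tree(node(y, one, y), pair(one, p)).
Decompose tree/2: node(q, one, zero) =?= node(y, one, y),  pair(one, w) =?= pair(one, p).
Decompose node/3: q =?= y,  one =?= one,  zero =?= y.
Bind q := y; substituting into the one remaining equation that mentions q gives: node(y1, x, node(pair(zero, zero), 5, a)) =?= node(w, node(e, one, y), p).
Delete trivial equation one =?= one.
Bind y := zero; substituting into the one remaining equation that mentions y gives: node(y1, x, node(pair(zero, zero), 5, a)) =?= node(w, node(e, one, zero), p). Substituting into the earlier binding gives q := zero.
Decompose pair/2: one =?= one,  w =?= p.
Delete trivial equation one =?= one.
Bind w := p; substituting into the remaining equation gives: node(y1, x, node(pair(zero, zero), 5, a)) =?= node(p, node(e, one, zero), p).
Decompose node/3: y1 =?= p,  x =?= node(e, one, zero),  node(pair(zero, zero), 5, a) =?= p.
Bind y1 := p; no other remaining equation mentions y1.
Bind x := node(e, one, zero); no other remaining equation mentions x.
Bind p := node(pair(zero, zero), 5, a). Substituting into the earlier bindings gives w := node(pair(zero, zero), 5, a), y1 := node(pair(zero, zero), 5, a).
MGU = { z := e, t := zero, q := zero, y := zero, w := node(pair(zero, zero), 5, a), y1 := node(pair(zero, zero), 5, a), x := node(e, one, zero), p := node(pair(zero, zero), 5, a) }, so x := node(e, one, zero).

node(e, one, zero)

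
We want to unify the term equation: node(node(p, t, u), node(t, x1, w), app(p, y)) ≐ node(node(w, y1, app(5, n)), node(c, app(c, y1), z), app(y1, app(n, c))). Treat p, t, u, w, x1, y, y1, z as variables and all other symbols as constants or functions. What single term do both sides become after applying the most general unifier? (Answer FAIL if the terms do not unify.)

Decompose node/3: node(p, t, u) ≐ node(w, y1, app(5, n)),  node(t, x1, w) ≐ node(c, app(c, y1), z),  app(p, y) ≐ app(y1, app(n, c)).
Decompose node/3: p ≐ w,  t ≐ y1,  u ≐ app(5, n).
Bind p := w; substituting into the one remaining equation that mentions p gives: app(w, y) ≐ app(y1, app(n, c)).
Bind t := y1; substituting into the one remaining equation that mentions t gives: node(y1, x1, w) ≐ node(c, app(c, y1), z).
Bind u := app(5, n); no other remaining equation mentions u.
Decompose node/3: y1 ≐ c,  x1 ≐ app(c, y1),  w ≐ z.
Bind y1 := c; substituting into the 2 remaining equations that mention y1 gives: x1 ≐ app(c, c),  app(w, y) ≐ app(c, app(n, c)). Substituting into the earlier binding gives t := c.
Bind x1 := app(c, c); no other remaining equation mentions x1.
Bind w := z; substituting into the remaining equation gives: app(z, y) ≐ app(c, app(n, c)). Substituting into the earlier binding gives p := z.
Decompose app/2: z ≐ c,  y ≐ app(n, c).
Bind z := c; no other remaining equation mentions z. Substituting into the earlier bindings gives p := c, w := c.
Bind y := app(n, c).
Applying the MGU to either side gives node(node(c, c, app(5, n)), node(c, app(c, c), c), app(c, app(n, c))).

node(node(c, c, app(5, n)), node(c, app(c, c), c), app(c, app(n, c)))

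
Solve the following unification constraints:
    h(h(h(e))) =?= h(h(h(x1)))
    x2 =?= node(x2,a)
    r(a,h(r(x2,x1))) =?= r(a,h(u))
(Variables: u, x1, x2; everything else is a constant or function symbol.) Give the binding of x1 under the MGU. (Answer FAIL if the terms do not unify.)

FAIL

Decompose h/1: h(h(e)) =?= h(h(x1)).
Decompose h/1: h(e) =?= h(x1).
Decompose h/1: e =?= x1.
Bind x1 := e; substituting into the one remaining equation that mentions x1 gives: r(a,h(r(x2,e))) =?= r(a,h(u)).
Occurs check fails: x2 occurs in node(x2,a); the equation x2 =?= node(x2,a) has no finite solution.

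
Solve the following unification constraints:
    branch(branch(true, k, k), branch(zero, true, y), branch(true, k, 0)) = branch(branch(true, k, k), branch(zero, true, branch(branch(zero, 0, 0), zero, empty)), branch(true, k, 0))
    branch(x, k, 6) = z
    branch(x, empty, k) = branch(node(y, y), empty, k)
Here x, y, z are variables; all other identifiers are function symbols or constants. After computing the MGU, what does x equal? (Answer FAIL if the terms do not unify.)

Decompose branch/3: branch(true, k, k) = branch(true, k, k),  branch(zero, true, y) = branch(zero, true, branch(branch(zero, 0, 0), zero, empty)),  branch(true, k, 0) = branch(true, k, 0).
Delete trivial equation branch(true, k, k) = branch(true, k, k).
Decompose branch/3: zero = zero,  true = true,  y = branch(branch(zero, 0, 0), zero, empty).
Delete trivial equation zero = zero.
Delete trivial equation true = true.
Bind y := branch(branch(zero, 0, 0), zero, empty); substituting into the one remaining equation that mentions y gives: branch(x, empty, k) = branch(node(branch(branch(zero, 0, 0), zero, empty), branch(branch(zero, 0, 0), zero, empty)), empty, k).
Delete trivial equation branch(true, k, 0) = branch(true, k, 0).
Bind z := branch(x, k, 6); no other remaining equation mentions z.
Decompose branch/3: x = node(branch(branch(zero, 0, 0), zero, empty), branch(branch(zero, 0, 0), zero, empty)),  empty = empty,  k = k.
Bind x := node(branch(branch(zero, 0, 0), zero, empty), branch(branch(zero, 0, 0), zero, empty)); no other remaining equation mentions x. Substituting into the earlier binding gives z := branch(node(branch(branch(zero, 0, 0), zero, empty), branch(branch(zero, 0, 0), zero, empty)), k, 6).
Delete trivial equation empty = empty.
Delete trivial equation k = k.
MGU = { y ↦ branch(branch(zero, 0, 0), zero, empty), z ↦ branch(node(branch(branch(zero, 0, 0), zero, empty), branch(branch(zero, 0, 0), zero, empty)), k, 6), x ↦ node(branch(branch(zero, 0, 0), zero, empty), branch(branch(zero, 0, 0), zero, empty)) }, so x ↦ node(branch(branch(zero, 0, 0), zero, empty), branch(branch(zero, 0, 0), zero, empty)).

node(branch(branch(zero, 0, 0), zero, empty), branch(branch(zero, 0, 0), zero, empty))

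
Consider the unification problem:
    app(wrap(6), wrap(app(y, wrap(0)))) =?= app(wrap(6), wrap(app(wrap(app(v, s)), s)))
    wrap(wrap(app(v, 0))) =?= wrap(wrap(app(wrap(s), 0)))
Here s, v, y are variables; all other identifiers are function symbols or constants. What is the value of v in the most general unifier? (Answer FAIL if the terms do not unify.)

Decompose app/2: wrap(6) =?= wrap(6),  wrap(app(y, wrap(0))) =?= wrap(app(wrap(app(v, s)), s)).
Delete trivial equation wrap(6) =?= wrap(6).
Decompose wrap/1: app(y, wrap(0)) =?= app(wrap(app(v, s)), s).
Decompose app/2: y =?= wrap(app(v, s)),  wrap(0) =?= s.
Bind y := wrap(app(v, s)); no other remaining equation mentions y.
Bind s := wrap(0); substituting into the remaining equation gives: wrap(wrap(app(v, 0))) =?= wrap(wrap(app(wrap(wrap(0)), 0))). Substituting into the earlier binding gives y := wrap(app(v, wrap(0))).
Decompose wrap/1: wrap(app(v, 0)) =?= wrap(app(wrap(wrap(0)), 0)).
Decompose wrap/1: app(v, 0) =?= app(wrap(wrap(0)), 0).
Decompose app/2: v =?= wrap(wrap(0)),  0 =?= 0.
Bind v := wrap(wrap(0)); no other remaining equation mentions v. Substituting into the earlier binding gives y := wrap(app(wrap(wrap(0)), wrap(0))).
Delete trivial equation 0 =?= 0.
MGU = { y := wrap(app(wrap(wrap(0)), wrap(0))), s := wrap(0), v := wrap(wrap(0)) }, so v := wrap(wrap(0)).

wrap(wrap(0))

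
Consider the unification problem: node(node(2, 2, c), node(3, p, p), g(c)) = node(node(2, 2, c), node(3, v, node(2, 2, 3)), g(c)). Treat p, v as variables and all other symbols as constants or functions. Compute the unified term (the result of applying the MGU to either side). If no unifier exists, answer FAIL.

Decompose node/3: node(2, 2, c) = node(2, 2, c),  node(3, p, p) = node(3, v, node(2, 2, 3)),  g(c) = g(c).
Delete trivial equation node(2, 2, c) = node(2, 2, c).
Decompose node/3: 3 = 3,  p = v,  p = node(2, 2, 3).
Delete trivial equation 3 = 3.
Bind p := v; substituting into the one remaining equation that mentions p gives: v = node(2, 2, 3).
Bind v := node(2, 2, 3); no other remaining equation mentions v. Substituting into the earlier binding gives p := node(2, 2, 3).
Delete trivial equation g(c) = g(c).
Applying the MGU to either side gives node(node(2, 2, c), node(3, node(2, 2, 3), node(2, 2, 3)), g(c)).

node(node(2, 2, c), node(3, node(2, 2, 3), node(2, 2, 3)), g(c))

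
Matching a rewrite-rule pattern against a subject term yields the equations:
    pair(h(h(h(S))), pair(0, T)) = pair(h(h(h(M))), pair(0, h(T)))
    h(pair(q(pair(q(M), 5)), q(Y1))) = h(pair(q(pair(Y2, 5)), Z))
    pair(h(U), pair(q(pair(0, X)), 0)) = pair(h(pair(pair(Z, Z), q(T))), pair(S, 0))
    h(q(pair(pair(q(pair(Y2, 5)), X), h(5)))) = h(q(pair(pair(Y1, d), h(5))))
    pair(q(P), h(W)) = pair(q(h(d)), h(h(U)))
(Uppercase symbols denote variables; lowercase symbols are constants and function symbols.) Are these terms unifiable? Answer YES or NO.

Decompose pair/2: h(h(h(S))) = h(h(h(M))),  pair(0, T) = pair(0, h(T)).
Decompose h/1: h(h(S)) = h(h(M)).
Decompose h/1: h(S) = h(M).
Decompose h/1: S = M.
Bind S := M; substituting into the one remaining equation that mentions S gives: pair(h(U), pair(q(pair(0, X)), 0)) = pair(h(pair(pair(Z, Z), q(T))), pair(M, 0)).
Decompose pair/2: 0 = 0,  T = h(T).
Delete trivial equation 0 = 0.
Occurs check fails: T occurs in h(T); the equation T = h(T) has no finite solution.

NO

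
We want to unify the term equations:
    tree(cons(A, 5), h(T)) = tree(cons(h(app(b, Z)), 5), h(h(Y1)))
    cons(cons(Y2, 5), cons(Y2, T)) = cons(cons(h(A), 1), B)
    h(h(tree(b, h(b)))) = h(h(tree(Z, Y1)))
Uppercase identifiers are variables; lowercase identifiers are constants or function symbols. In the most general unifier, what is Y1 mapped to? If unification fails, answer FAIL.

FAIL

Decompose tree/2: cons(A, 5) = cons(h(app(b, Z)), 5),  h(T) = h(h(Y1)).
Decompose cons/2: A = h(app(b, Z)),  5 = 5.
Bind A := h(app(b, Z)); substituting into the one remaining equation that mentions A gives: cons(cons(Y2, 5), cons(Y2, T)) = cons(cons(h(h(app(b, Z))), 1), B).
Delete trivial equation 5 = 5.
Decompose h/1: T = h(Y1).
Bind T := h(Y1); substituting into the one remaining equation that mentions T gives: cons(cons(Y2, 5), cons(Y2, h(Y1))) = cons(cons(h(h(app(b, Z))), 1), B).
Decompose cons/2: cons(Y2, 5) = cons(h(h(app(b, Z))), 1),  cons(Y2, h(Y1)) = B.
Decompose cons/2: Y2 = h(h(app(b, Z))),  5 = 1.
Bind Y2 := h(h(app(b, Z))); substituting into the one remaining equation that mentions Y2 gives: cons(h(h(app(b, Z))), h(Y1)) = B.
Clash: constants 5 and 1 differ; no unifier exists.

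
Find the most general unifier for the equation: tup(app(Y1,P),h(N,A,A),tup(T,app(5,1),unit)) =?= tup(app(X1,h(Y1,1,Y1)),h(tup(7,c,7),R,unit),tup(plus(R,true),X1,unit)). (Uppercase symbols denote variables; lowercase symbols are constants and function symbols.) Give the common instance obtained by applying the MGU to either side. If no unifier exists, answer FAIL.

tup(app(app(5,1),h(app(5,1),1,app(5,1))),h(tup(7,c,7),unit,unit),tup(plus(unit,true),app(5,1),unit))

Decompose tup/3: app(Y1,P) =?= app(X1,h(Y1,1,Y1)),  h(N,A,A) =?= h(tup(7,c,7),R,unit),  tup(T,app(5,1),unit) =?= tup(plus(R,true),X1,unit).
Decompose app/2: Y1 =?= X1,  P =?= h(Y1,1,Y1).
Bind Y1 := X1; substituting into the one remaining equation that mentions Y1 gives: P =?= h(X1,1,X1).
Bind P := h(X1,1,X1); no other remaining equation mentions P.
Decompose h/3: N =?= tup(7,c,7),  A =?= R,  A =?= unit.
Bind N := tup(7,c,7); no other remaining equation mentions N.
Bind A := R; substituting into the one remaining equation that mentions A gives: R =?= unit.
Bind R := unit; substituting into the remaining equation gives: tup(T,app(5,1),unit) =?= tup(plus(unit,true),X1,unit). Substituting into the earlier binding gives A := unit.
Decompose tup/3: T =?= plus(unit,true),  app(5,1) =?= X1,  unit =?= unit.
Bind T := plus(unit,true); no other remaining equation mentions T.
Bind X1 := app(5,1); no other remaining equation mentions X1. Substituting into the earlier bindings gives Y1 := app(5,1), P := h(app(5,1),1,app(5,1)).
Delete trivial equation unit =?= unit.
Applying the MGU to either side gives tup(app(app(5,1),h(app(5,1),1,app(5,1))),h(tup(7,c,7),unit,unit),tup(plus(unit,true),app(5,1),unit)).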